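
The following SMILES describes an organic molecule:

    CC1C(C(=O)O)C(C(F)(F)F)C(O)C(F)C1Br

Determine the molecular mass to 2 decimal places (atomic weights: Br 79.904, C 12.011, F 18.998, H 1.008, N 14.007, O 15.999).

323.08 g/mol

First, the molecular formula is C9H11BrF4O3 (counting implicit H from valence).
  Br: 1 × 79.904 = 79.904
  C: 9 × 12.011 = 108.099
  F: 4 × 18.998 = 75.992
  H: 11 × 1.008 = 11.088
  O: 3 × 15.999 = 47.997
Sum: 1×79.904 + 9×12.011 + 4×18.998 + 11×1.008 + 3×15.999 = 323.080 → 323.08 g/mol.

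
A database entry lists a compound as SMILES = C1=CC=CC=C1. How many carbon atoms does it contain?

6

Count every carbon token in the SMILES (each C, including those in ring-closure positions and inside branches).
Carbon count: 6.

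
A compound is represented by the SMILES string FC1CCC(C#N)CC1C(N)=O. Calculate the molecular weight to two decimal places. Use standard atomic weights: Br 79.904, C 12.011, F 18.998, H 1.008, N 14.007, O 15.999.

170.19 g/mol

First, the molecular formula is C8H11FN2O (counting implicit H from valence).
  C: 8 × 12.011 = 96.088
  F: 1 × 18.998 = 18.998
  H: 11 × 1.008 = 11.088
  N: 2 × 14.007 = 28.014
  O: 1 × 15.999 = 15.999
Sum: 8×12.011 + 1×18.998 + 11×1.008 + 2×14.007 + 1×15.999 = 170.187 → 170.19 g/mol.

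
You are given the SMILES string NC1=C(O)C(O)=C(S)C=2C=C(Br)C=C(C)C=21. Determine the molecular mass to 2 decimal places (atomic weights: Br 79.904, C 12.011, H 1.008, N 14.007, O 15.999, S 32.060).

First, the molecular formula is C11H10BrNO2S (counting implicit H from valence).
  Br: 1 × 79.904 = 79.904
  C: 11 × 12.011 = 132.121
  H: 10 × 1.008 = 10.080
  N: 1 × 14.007 = 14.007
  O: 2 × 15.999 = 31.998
  S: 1 × 32.060 = 32.060
Sum: 1×79.904 + 11×12.011 + 10×1.008 + 1×14.007 + 2×15.999 + 1×32.060 = 300.170 → 300.17 g/mol.

300.17 g/mol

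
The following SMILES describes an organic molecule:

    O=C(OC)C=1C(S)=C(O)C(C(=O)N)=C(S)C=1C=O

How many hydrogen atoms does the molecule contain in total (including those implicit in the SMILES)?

9

Walk through each heavy atom and fill implicit hydrogens from standard valence (C 4, N 3, O 2, S 2, halogen 1):
  atom 1: O, bond orders sum to 2 (valence 2) → 0 H
  atom 2: C, bond orders sum to 4 (valence 4) → 0 H
  atom 3: O, bond orders sum to 2 (valence 2) → 0 H
  atom 4: C, bond orders sum to 1 (valence 4) → 3 H
  atom 5: C, bond orders sum to 4 (valence 4) → 0 H
  atom 6: C, bond orders sum to 4 (valence 4) → 0 H
  atom 7: S, bond orders sum to 1 (valence 2) → 1 H
  atom 8: C, bond orders sum to 4 (valence 4) → 0 H
  atom 9: O, bond orders sum to 1 (valence 2) → 1 H
  atom 10: C, bond orders sum to 4 (valence 4) → 0 H
  atom 11: C, bond orders sum to 4 (valence 4) → 0 H
  atom 12: O, bond orders sum to 2 (valence 2) → 0 H
  atom 13: N, bond orders sum to 1 (valence 3) → 2 H
  atom 14: C, bond orders sum to 4 (valence 4) → 0 H
  atom 15: S, bond orders sum to 1 (valence 2) → 1 H
  atom 16: C, bond orders sum to 4 (valence 4) → 0 H
  atom 17: C, bond orders sum to 3 (valence 4) → 1 H
  atom 18: O, bond orders sum to 2 (valence 2) → 0 H
Total hydrogens: 9.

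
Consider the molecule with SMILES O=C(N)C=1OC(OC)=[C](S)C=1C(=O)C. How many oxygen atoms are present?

Scan the SMILES for O atoms (remember two-letter symbols like Cl and Br are single atoms).
Oxygen count: 4.

4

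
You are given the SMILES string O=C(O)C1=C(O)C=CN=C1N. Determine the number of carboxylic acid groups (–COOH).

The carboxylic acid motif appears at heavy-atom position 2 in the SMILES.
Other groups present: 1 hydroxyl, 1 primary amine.
Carboxylic acid count: 1.

1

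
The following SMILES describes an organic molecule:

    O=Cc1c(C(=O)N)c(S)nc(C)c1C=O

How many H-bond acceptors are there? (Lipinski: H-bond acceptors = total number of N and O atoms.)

N atoms: 2; O atoms: 3.
Lipinski HBA = 2 + 3 = 5.

5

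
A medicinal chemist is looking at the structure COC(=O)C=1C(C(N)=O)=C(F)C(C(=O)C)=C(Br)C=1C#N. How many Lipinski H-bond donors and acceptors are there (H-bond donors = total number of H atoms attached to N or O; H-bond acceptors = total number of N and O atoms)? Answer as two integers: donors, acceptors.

2, 6

Donors: find every N or O and count the H atoms it carries.
  atom 2 (O): bond orders sum to 2 → 0 H
  atom 4 (O): bond orders sum to 2 → 0 H
  atom 8 (N): bond orders sum to 1 → 2 H
  atom 9 (O): bond orders sum to 2 → 0 H
  atom 14 (O): bond orders sum to 2 → 0 H
  atom 20 (N): bond orders sum to 3 → 0 H
Lipinski HBD = 2.
Acceptors: N atoms = 2, O atoms = 4 → HBA = 6.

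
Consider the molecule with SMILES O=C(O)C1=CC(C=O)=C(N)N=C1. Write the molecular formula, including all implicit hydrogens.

C7H6N2O3

Walk through each heavy atom and fill implicit hydrogens from standard valence (C 4, N 3, O 2, S 2, halogen 1):
  atom 1: O, bond orders sum to 2 (valence 2) → 0 H
  atom 2: C, bond orders sum to 4 (valence 4) → 0 H
  atom 3: O, bond orders sum to 1 (valence 2) → 1 H
  atom 4: C, bond orders sum to 4 (valence 4) → 0 H
  atom 5: C, bond orders sum to 3 (valence 4) → 1 H
  atom 6: C, bond orders sum to 4 (valence 4) → 0 H
  atom 7: C, bond orders sum to 3 (valence 4) → 1 H
  atom 8: O, bond orders sum to 2 (valence 2) → 0 H
  atom 9: C, bond orders sum to 4 (valence 4) → 0 H
  atom 10: N, bond orders sum to 1 (valence 3) → 2 H
  atom 11: N, bond orders sum to 3 (valence 3) → 0 H
  atom 12: C, bond orders sum to 3 (valence 4) → 1 H
Totals → C:7, H:6, N:2, O:3.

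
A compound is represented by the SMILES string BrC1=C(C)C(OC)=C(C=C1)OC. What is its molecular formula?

Walk through each heavy atom and fill implicit hydrogens from standard valence (C 4, N 3, O 2, S 2, halogen 1):
  atom 1: Br (halogen, monovalent) → 0 H
  atom 2: C, bond orders sum to 4 (valence 4) → 0 H
  atom 3: C, bond orders sum to 4 (valence 4) → 0 H
  atom 4: C, bond orders sum to 1 (valence 4) → 3 H
  atom 5: C, bond orders sum to 4 (valence 4) → 0 H
  atom 6: O, bond orders sum to 2 (valence 2) → 0 H
  atom 7: C, bond orders sum to 1 (valence 4) → 3 H
  atom 8: C, bond orders sum to 4 (valence 4) → 0 H
  atom 9: C, bond orders sum to 3 (valence 4) → 1 H
  atom 10: C, bond orders sum to 3 (valence 4) → 1 H
  atom 11: O, bond orders sum to 2 (valence 2) → 0 H
  atom 12: C, bond orders sum to 1 (valence 4) → 3 H
Totals → C:9, H:11, Br:1, O:2.

C9H11BrO2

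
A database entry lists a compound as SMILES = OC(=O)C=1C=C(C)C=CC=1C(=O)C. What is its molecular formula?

C10H10O3

Walk through each heavy atom and fill implicit hydrogens from standard valence (C 4, N 3, O 2, S 2, halogen 1):
  atom 1: O, bond orders sum to 1 (valence 2) → 1 H
  atom 2: C, bond orders sum to 4 (valence 4) → 0 H
  atom 3: O, bond orders sum to 2 (valence 2) → 0 H
  atom 4: C, bond orders sum to 4 (valence 4) → 0 H
  atom 5: C, bond orders sum to 3 (valence 4) → 1 H
  atom 6: C, bond orders sum to 4 (valence 4) → 0 H
  atom 7: C, bond orders sum to 1 (valence 4) → 3 H
  atom 8: C, bond orders sum to 3 (valence 4) → 1 H
  atom 9: C, bond orders sum to 3 (valence 4) → 1 H
  atom 10: C, bond orders sum to 4 (valence 4) → 0 H
  atom 11: C, bond orders sum to 4 (valence 4) → 0 H
  atom 12: O, bond orders sum to 2 (valence 2) → 0 H
  atom 13: C, bond orders sum to 1 (valence 4) → 3 H
Totals → C:10, H:10, O:3.
In Hill order: C10H10O3.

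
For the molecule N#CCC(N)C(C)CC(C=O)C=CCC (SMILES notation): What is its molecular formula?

C12H20N2O

Walk through each heavy atom and fill implicit hydrogens from standard valence (C 4, N 3, O 2, S 2, halogen 1):
  atom 1: N, bond orders sum to 3 (valence 3) → 0 H
  atom 2: C, bond orders sum to 4 (valence 4) → 0 H
  atom 3: C, bond orders sum to 2 (valence 4) → 2 H
  atom 4: C, bond orders sum to 3 (valence 4) → 1 H
  atom 5: N, bond orders sum to 1 (valence 3) → 2 H
  atom 6: C, bond orders sum to 3 (valence 4) → 1 H
  atom 7: C, bond orders sum to 1 (valence 4) → 3 H
  atom 8: C, bond orders sum to 2 (valence 4) → 2 H
  atom 9: C, bond orders sum to 3 (valence 4) → 1 H
  atom 10: C, bond orders sum to 3 (valence 4) → 1 H
  atom 11: O, bond orders sum to 2 (valence 2) → 0 H
  atom 12: C, bond orders sum to 3 (valence 4) → 1 H
  atom 13: C, bond orders sum to 3 (valence 4) → 1 H
  atom 14: C, bond orders sum to 2 (valence 4) → 2 H
  atom 15: C, bond orders sum to 1 (valence 4) → 3 H
Totals → C:12, H:20, N:2, O:1.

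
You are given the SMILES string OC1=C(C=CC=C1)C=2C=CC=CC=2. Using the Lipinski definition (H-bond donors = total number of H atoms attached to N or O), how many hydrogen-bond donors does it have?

Donors: find every N or O and count the H atoms it carries.
  atom 1 (O): bond orders sum to 1 → 1 H
Lipinski HBD = 1.

1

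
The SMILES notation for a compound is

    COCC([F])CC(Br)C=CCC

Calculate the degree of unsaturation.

1

Degree of unsaturation = (number of rings) + (number of π bonds).
Ring closures in the SMILES: 0.
π bonds: 1 double bond (each 1 DoU) → 1 DoU from unsaturation.
Total DoU = 0 + 1 = 1.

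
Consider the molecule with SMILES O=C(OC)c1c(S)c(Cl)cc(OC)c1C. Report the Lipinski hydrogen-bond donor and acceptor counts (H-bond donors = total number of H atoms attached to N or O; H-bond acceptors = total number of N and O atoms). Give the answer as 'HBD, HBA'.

0, 3

Donors: find every N or O and count the H atoms it carries.
  atom 1 (O): bond orders sum to 2 → 0 H
  atom 3 (O): bond orders sum to 2 → 0 H
  atom 12 (O): bond orders sum to 2 → 0 H
Lipinski HBD = 0.
Acceptors: N atoms = 0, O atoms = 3 → HBA = 3.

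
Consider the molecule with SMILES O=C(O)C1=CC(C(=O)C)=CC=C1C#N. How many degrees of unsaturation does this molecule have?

Molecular formula: C10H7NO3.
DoU = (2C + 2 + N − H − X) / 2, where X is the halogen count and O/S are ignored.
    = (2·10 + 2 + 1 − 7 − 0) / 2 = 16 / 2 = 8.

8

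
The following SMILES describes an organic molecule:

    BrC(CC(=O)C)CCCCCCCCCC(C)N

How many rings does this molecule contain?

0

In SMILES, each pair of matching ring-closure digits denotes one ring-closing bond; the number of such bonds equals the number of independent rings.
Ring-closure bonds here: 0.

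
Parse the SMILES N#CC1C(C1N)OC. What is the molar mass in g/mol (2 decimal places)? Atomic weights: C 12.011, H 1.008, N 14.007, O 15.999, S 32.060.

First, the molecular formula is C5H8N2O (counting implicit H from valence).
  C: 5 × 12.011 = 60.055
  H: 8 × 1.008 = 8.064
  N: 2 × 14.007 = 28.014
  O: 1 × 15.999 = 15.999
Sum: 5×12.011 + 8×1.008 + 2×14.007 + 1×15.999 = 112.132 → 112.13 g/mol.

112.13 g/mol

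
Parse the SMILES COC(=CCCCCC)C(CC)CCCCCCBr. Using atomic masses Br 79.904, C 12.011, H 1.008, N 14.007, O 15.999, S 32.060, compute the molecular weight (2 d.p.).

333.35 g/mol

First, the molecular formula is C17H33BrO (counting implicit H from valence).
  Br: 1 × 79.904 = 79.904
  C: 17 × 12.011 = 204.187
  H: 33 × 1.008 = 33.264
  O: 1 × 15.999 = 15.999
Sum: 1×79.904 + 17×12.011 + 33×1.008 + 1×15.999 = 333.354 → 333.35 g/mol.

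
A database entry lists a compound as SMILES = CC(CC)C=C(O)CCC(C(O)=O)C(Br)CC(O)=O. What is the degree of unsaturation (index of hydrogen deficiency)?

3

Molecular formula: C13H21BrO5.
DoU = (2C + 2 + N − H − X) / 2, where X is the halogen count and O/S are ignored.
    = (2·13 + 2 + 0 − 21 − 1) / 2 = 6 / 2 = 3.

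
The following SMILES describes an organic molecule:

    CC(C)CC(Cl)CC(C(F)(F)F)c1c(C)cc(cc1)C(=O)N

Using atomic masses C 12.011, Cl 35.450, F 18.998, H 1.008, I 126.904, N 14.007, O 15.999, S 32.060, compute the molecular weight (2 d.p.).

335.79 g/mol

First, the molecular formula is C16H21ClF3NO (counting implicit H from valence).
  C: 16 × 12.011 = 192.176
  Cl: 1 × 35.450 = 35.450
  F: 3 × 18.998 = 56.994
  H: 21 × 1.008 = 21.168
  N: 1 × 14.007 = 14.007
  O: 1 × 15.999 = 15.999
Sum: 16×12.011 + 1×35.450 + 3×18.998 + 21×1.008 + 1×14.007 + 1×15.999 = 335.794 → 335.79 g/mol.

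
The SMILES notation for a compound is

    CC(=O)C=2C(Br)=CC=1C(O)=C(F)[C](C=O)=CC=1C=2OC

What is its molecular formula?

Walk through each heavy atom and fill implicit hydrogens from standard valence (C 4, N 3, O 2, S 2, halogen 1):
  atom 1: C, bond orders sum to 1 (valence 4) → 3 H
  atom 2: C, bond orders sum to 4 (valence 4) → 0 H
  atom 3: O, bond orders sum to 2 (valence 2) → 0 H
  atom 4: C, bond orders sum to 4 (valence 4) → 0 H
  atom 5: C, bond orders sum to 4 (valence 4) → 0 H
  atom 6: Br (halogen, monovalent) → 0 H
  atom 7: C, bond orders sum to 3 (valence 4) → 1 H
  atom 8: C, bond orders sum to 4 (valence 4) → 0 H
  atom 9: C, bond orders sum to 4 (valence 4) → 0 H
  atom 10: O, bond orders sum to 1 (valence 2) → 1 H
  atom 11: C, bond orders sum to 4 (valence 4) → 0 H
  atom 12: F (halogen, monovalent) → 0 H
  atom 13: C with explicit H count 0
  atom 14: C, bond orders sum to 3 (valence 4) → 1 H
  atom 15: O, bond orders sum to 2 (valence 2) → 0 H
  atom 16: C, bond orders sum to 3 (valence 4) → 1 H
  atom 17: C, bond orders sum to 4 (valence 4) → 0 H
  atom 18: C, bond orders sum to 4 (valence 4) → 0 H
  atom 19: O, bond orders sum to 2 (valence 2) → 0 H
  atom 20: C, bond orders sum to 1 (valence 4) → 3 H
Totals → C:14, H:10, Br:1, F:1, O:4.
In Hill order: C14H10BrFO4.

C14H10BrFO4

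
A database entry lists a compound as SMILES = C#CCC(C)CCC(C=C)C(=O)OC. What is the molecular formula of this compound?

Walk through each heavy atom and fill implicit hydrogens from standard valence (C 4, N 3, O 2, S 2, halogen 1):
  atom 1: C, bond orders sum to 3 (valence 4) → 1 H
  atom 2: C, bond orders sum to 4 (valence 4) → 0 H
  atom 3: C, bond orders sum to 2 (valence 4) → 2 H
  atom 4: C, bond orders sum to 3 (valence 4) → 1 H
  atom 5: C, bond orders sum to 1 (valence 4) → 3 H
  atom 6: C, bond orders sum to 2 (valence 4) → 2 H
  atom 7: C, bond orders sum to 2 (valence 4) → 2 H
  atom 8: C, bond orders sum to 3 (valence 4) → 1 H
  atom 9: C, bond orders sum to 3 (valence 4) → 1 H
  atom 10: C, bond orders sum to 2 (valence 4) → 2 H
  atom 11: C, bond orders sum to 4 (valence 4) → 0 H
  atom 12: O, bond orders sum to 2 (valence 2) → 0 H
  atom 13: O, bond orders sum to 2 (valence 2) → 0 H
  atom 14: C, bond orders sum to 1 (valence 4) → 3 H
Totals → C:12, H:18, O:2.
In Hill order: C12H18O2.

C12H18O2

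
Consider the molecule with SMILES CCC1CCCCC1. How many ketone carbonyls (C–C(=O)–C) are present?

0

Scan the SMILES for the ketone motif — none present.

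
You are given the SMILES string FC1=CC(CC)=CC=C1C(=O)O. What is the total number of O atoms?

Scan the SMILES for O atoms (remember two-letter symbols like Cl and Br are single atoms).
Oxygen count: 2.

2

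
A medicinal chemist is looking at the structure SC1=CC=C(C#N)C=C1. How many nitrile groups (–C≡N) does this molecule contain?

The nitrile motif appears at heavy-atom position 6 in the SMILES.
Other groups present: 1 thiol.
Nitrile count: 1.

1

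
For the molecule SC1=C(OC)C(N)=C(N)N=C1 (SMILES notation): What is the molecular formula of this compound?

C6H9N3OS

Walk through each heavy atom and fill implicit hydrogens from standard valence (C 4, N 3, O 2, S 2, halogen 1):
  atom 1: S, bond orders sum to 1 (valence 2) → 1 H
  atom 2: C, bond orders sum to 4 (valence 4) → 0 H
  atom 3: C, bond orders sum to 4 (valence 4) → 0 H
  atom 4: O, bond orders sum to 2 (valence 2) → 0 H
  atom 5: C, bond orders sum to 1 (valence 4) → 3 H
  atom 6: C, bond orders sum to 4 (valence 4) → 0 H
  atom 7: N, bond orders sum to 1 (valence 3) → 2 H
  atom 8: C, bond orders sum to 4 (valence 4) → 0 H
  atom 9: N, bond orders sum to 1 (valence 3) → 2 H
  atom 10: N, bond orders sum to 3 (valence 3) → 0 H
  atom 11: C, bond orders sum to 3 (valence 4) → 1 H
Totals → C:6, H:9, N:3, O:1, S:1.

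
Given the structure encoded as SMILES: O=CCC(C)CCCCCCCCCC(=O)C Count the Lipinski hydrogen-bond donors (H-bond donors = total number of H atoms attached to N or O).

Donors: find every N or O and count the H atoms it carries.
  atom 1 (O): bond orders sum to 2 → 0 H
  atom 16 (O): bond orders sum to 2 → 0 H
Lipinski HBD = 0.

0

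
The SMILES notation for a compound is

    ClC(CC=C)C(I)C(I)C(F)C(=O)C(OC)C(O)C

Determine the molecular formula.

C12H18ClFI2O3

Walk through each heavy atom and fill implicit hydrogens from standard valence (C 4, N 3, O 2, S 2, halogen 1):
  atom 1: Cl (halogen, monovalent) → 0 H
  atom 2: C, bond orders sum to 3 (valence 4) → 1 H
  atom 3: C, bond orders sum to 2 (valence 4) → 2 H
  atom 4: C, bond orders sum to 3 (valence 4) → 1 H
  atom 5: C, bond orders sum to 2 (valence 4) → 2 H
  atom 6: C, bond orders sum to 3 (valence 4) → 1 H
  atom 7: I (halogen, monovalent) → 0 H
  atom 8: C, bond orders sum to 3 (valence 4) → 1 H
  atom 9: I (halogen, monovalent) → 0 H
  atom 10: C, bond orders sum to 3 (valence 4) → 1 H
  atom 11: F (halogen, monovalent) → 0 H
  atom 12: C, bond orders sum to 4 (valence 4) → 0 H
  atom 13: O, bond orders sum to 2 (valence 2) → 0 H
  atom 14: C, bond orders sum to 3 (valence 4) → 1 H
  atom 15: O, bond orders sum to 2 (valence 2) → 0 H
  atom 16: C, bond orders sum to 1 (valence 4) → 3 H
  atom 17: C, bond orders sum to 3 (valence 4) → 1 H
  atom 18: O, bond orders sum to 1 (valence 2) → 1 H
  atom 19: C, bond orders sum to 1 (valence 4) → 3 H
Totals → C:12, H:18, Cl:1, F:1, I:2, O:3.
In Hill order: C12H18ClFI2O3.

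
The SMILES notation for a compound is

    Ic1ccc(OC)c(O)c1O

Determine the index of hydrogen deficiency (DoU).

4

Molecular formula: C7H7IO3.
DoU = (2C + 2 + N − H − X) / 2, where X is the halogen count and O/S are ignored.
    = (2·7 + 2 + 0 − 7 − 1) / 2 = 8 / 2 = 4.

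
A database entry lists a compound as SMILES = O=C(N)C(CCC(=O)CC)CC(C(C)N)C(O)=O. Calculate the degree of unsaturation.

3

Degree of unsaturation = (number of rings) + (number of π bonds).
Ring closures in the SMILES: 0.
π bonds: 3 double bonds (each 1 DoU) → 3 DoU from unsaturation.
Total DoU = 0 + 3 = 3.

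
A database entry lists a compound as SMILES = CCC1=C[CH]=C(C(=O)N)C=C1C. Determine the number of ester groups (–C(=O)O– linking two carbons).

0

Scan the SMILES for the ester motif — none present.
Groups that are present: 1 amide.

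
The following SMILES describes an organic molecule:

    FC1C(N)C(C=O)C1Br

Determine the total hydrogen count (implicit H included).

7

Walk through each heavy atom and fill implicit hydrogens from standard valence (C 4, N 3, O 2, S 2, halogen 1):
  atom 1: F (halogen, monovalent) → 0 H
  atom 2: C, bond orders sum to 3 (valence 4) → 1 H
  atom 3: C, bond orders sum to 3 (valence 4) → 1 H
  atom 4: N, bond orders sum to 1 (valence 3) → 2 H
  atom 5: C, bond orders sum to 3 (valence 4) → 1 H
  atom 6: C, bond orders sum to 3 (valence 4) → 1 H
  atom 7: O, bond orders sum to 2 (valence 2) → 0 H
  atom 8: C, bond orders sum to 3 (valence 4) → 1 H
  atom 9: Br (halogen, monovalent) → 0 H
Total hydrogens: 7.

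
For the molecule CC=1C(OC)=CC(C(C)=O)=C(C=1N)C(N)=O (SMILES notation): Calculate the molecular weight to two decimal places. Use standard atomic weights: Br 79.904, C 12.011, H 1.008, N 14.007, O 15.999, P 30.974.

222.24 g/mol

First, the molecular formula is C11H14N2O3 (counting implicit H from valence).
  C: 11 × 12.011 = 132.121
  H: 14 × 1.008 = 14.112
  N: 2 × 14.007 = 28.014
  O: 3 × 15.999 = 47.997
Sum: 11×12.011 + 14×1.008 + 2×14.007 + 3×15.999 = 222.244 → 222.24 g/mol.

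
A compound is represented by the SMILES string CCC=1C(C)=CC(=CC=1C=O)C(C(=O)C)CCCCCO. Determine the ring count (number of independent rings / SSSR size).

1

In SMILES, each pair of matching ring-closure digits denotes one ring-closing bond; the number of such bonds equals the number of independent rings.
Ring-closure bonds here: 1.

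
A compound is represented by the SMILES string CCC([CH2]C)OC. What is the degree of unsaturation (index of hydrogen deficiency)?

0

Degree of unsaturation = (number of rings) + (number of π bonds).
Ring closures in the SMILES: 0.
π bonds: none → 0 DoU from unsaturation.
Total DoU = 0 + 0 = 0.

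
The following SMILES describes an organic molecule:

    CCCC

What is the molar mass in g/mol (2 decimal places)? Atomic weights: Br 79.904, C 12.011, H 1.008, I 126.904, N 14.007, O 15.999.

First, the molecular formula is C4H10 (counting implicit H from valence).
  C: 4 × 12.011 = 48.044
  H: 10 × 1.008 = 10.080
Sum: 4×12.011 + 10×1.008 = 58.124 → 58.12 g/mol.

58.12 g/mol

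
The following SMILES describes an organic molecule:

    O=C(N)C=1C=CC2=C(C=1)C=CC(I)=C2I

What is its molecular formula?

C11H7I2NO

Walk through each heavy atom and fill implicit hydrogens from standard valence (C 4, N 3, O 2, S 2, halogen 1):
  atom 1: O, bond orders sum to 2 (valence 2) → 0 H
  atom 2: C, bond orders sum to 4 (valence 4) → 0 H
  atom 3: N, bond orders sum to 1 (valence 3) → 2 H
  atom 4: C, bond orders sum to 4 (valence 4) → 0 H
  atom 5: C, bond orders sum to 3 (valence 4) → 1 H
  atom 6: C, bond orders sum to 3 (valence 4) → 1 H
  atom 7: C, bond orders sum to 4 (valence 4) → 0 H
  atom 8: C, bond orders sum to 4 (valence 4) → 0 H
  atom 9: C, bond orders sum to 3 (valence 4) → 1 H
  atom 10: C, bond orders sum to 3 (valence 4) → 1 H
  atom 11: C, bond orders sum to 3 (valence 4) → 1 H
  atom 12: C, bond orders sum to 4 (valence 4) → 0 H
  atom 13: I (halogen, monovalent) → 0 H
  atom 14: C, bond orders sum to 4 (valence 4) → 0 H
  atom 15: I (halogen, monovalent) → 0 H
Totals → C:11, H:7, I:2, N:1, O:1.
In Hill order: C11H7I2NO.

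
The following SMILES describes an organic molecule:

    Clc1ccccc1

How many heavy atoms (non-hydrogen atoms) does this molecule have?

Every atom symbol written in the SMILES (organic subset) is one heavy atom; implicit H are not written.
Heavy atoms by element → C:6, Cl:1.
Total: 7.

7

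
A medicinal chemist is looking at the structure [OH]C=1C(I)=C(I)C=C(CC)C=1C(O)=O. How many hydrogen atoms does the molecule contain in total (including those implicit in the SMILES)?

Walk through each heavy atom and fill implicit hydrogens from standard valence (C 4, N 3, O 2, S 2, halogen 1):
  atom 1: O with explicit H count 1
  atom 2: C, bond orders sum to 4 (valence 4) → 0 H
  atom 3: C, bond orders sum to 4 (valence 4) → 0 H
  atom 4: I (halogen, monovalent) → 0 H
  atom 5: C, bond orders sum to 4 (valence 4) → 0 H
  atom 6: I (halogen, monovalent) → 0 H
  atom 7: C, bond orders sum to 3 (valence 4) → 1 H
  atom 8: C, bond orders sum to 4 (valence 4) → 0 H
  atom 9: C, bond orders sum to 2 (valence 4) → 2 H
  atom 10: C, bond orders sum to 1 (valence 4) → 3 H
  atom 11: C, bond orders sum to 4 (valence 4) → 0 H
  atom 12: C, bond orders sum to 4 (valence 4) → 0 H
  atom 13: O, bond orders sum to 1 (valence 2) → 1 H
  atom 14: O, bond orders sum to 2 (valence 2) → 0 H
Total hydrogens: 8.

8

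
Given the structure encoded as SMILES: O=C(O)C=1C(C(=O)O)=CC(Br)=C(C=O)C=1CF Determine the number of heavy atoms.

Every atom symbol written in the SMILES (organic subset) is one heavy atom; implicit H are not written.
Heavy atoms by element → Br:1, C:10, F:1, O:5.
Total: 17.

17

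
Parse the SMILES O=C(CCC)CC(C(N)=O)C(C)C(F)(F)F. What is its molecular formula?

Walk through each heavy atom and fill implicit hydrogens from standard valence (C 4, N 3, O 2, S 2, halogen 1):
  atom 1: O, bond orders sum to 2 (valence 2) → 0 H
  atom 2: C, bond orders sum to 4 (valence 4) → 0 H
  atom 3: C, bond orders sum to 2 (valence 4) → 2 H
  atom 4: C, bond orders sum to 2 (valence 4) → 2 H
  atom 5: C, bond orders sum to 1 (valence 4) → 3 H
  atom 6: C, bond orders sum to 2 (valence 4) → 2 H
  atom 7: C, bond orders sum to 3 (valence 4) → 1 H
  atom 8: C, bond orders sum to 4 (valence 4) → 0 H
  atom 9: N, bond orders sum to 1 (valence 3) → 2 H
  atom 10: O, bond orders sum to 2 (valence 2) → 0 H
  atom 11: C, bond orders sum to 3 (valence 4) → 1 H
  atom 12: C, bond orders sum to 1 (valence 4) → 3 H
  atom 13: C, bond orders sum to 4 (valence 4) → 0 H
  atom 14: F (halogen, monovalent) → 0 H
  atom 15: F (halogen, monovalent) → 0 H
  atom 16: F (halogen, monovalent) → 0 H
Totals → C:10, H:16, F:3, N:1, O:2.
In Hill order: C10H16F3NO2.

C10H16F3NO2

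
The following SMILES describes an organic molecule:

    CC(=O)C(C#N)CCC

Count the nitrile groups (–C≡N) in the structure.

1

The nitrile motif appears at heavy-atom position 5 in the SMILES.
Other groups present: 1 ketone.
Nitrile count: 1.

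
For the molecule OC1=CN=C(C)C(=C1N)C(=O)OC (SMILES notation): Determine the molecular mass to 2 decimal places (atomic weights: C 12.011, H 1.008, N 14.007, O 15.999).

182.18 g/mol

First, the molecular formula is C8H10N2O3 (counting implicit H from valence).
  C: 8 × 12.011 = 96.088
  H: 10 × 1.008 = 10.080
  N: 2 × 14.007 = 28.014
  O: 3 × 15.999 = 47.997
Sum: 8×12.011 + 10×1.008 + 2×14.007 + 3×15.999 = 182.179 → 182.18 g/mol.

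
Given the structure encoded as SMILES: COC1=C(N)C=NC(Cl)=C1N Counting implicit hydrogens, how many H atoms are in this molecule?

8

Walk through each heavy atom and fill implicit hydrogens from standard valence (C 4, N 3, O 2, S 2, halogen 1):
  atom 1: C, bond orders sum to 1 (valence 4) → 3 H
  atom 2: O, bond orders sum to 2 (valence 2) → 0 H
  atom 3: C, bond orders sum to 4 (valence 4) → 0 H
  atom 4: C, bond orders sum to 4 (valence 4) → 0 H
  atom 5: N, bond orders sum to 1 (valence 3) → 2 H
  atom 6: C, bond orders sum to 3 (valence 4) → 1 H
  atom 7: N, bond orders sum to 3 (valence 3) → 0 H
  atom 8: C, bond orders sum to 4 (valence 4) → 0 H
  atom 9: Cl (halogen, monovalent) → 0 H
  atom 10: C, bond orders sum to 4 (valence 4) → 0 H
  atom 11: N, bond orders sum to 1 (valence 3) → 2 H
Total hydrogens: 8.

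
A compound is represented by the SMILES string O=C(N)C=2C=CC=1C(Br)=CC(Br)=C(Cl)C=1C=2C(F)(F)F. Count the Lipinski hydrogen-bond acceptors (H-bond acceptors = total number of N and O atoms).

N atoms: 1; O atoms: 1.
Lipinski HBA = 1 + 1 = 2.

2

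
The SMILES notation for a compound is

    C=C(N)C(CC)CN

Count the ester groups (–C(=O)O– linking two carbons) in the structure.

Scan the SMILES for the ester motif — none present.
Groups that are present: 1 alkene, 2 primary amine.

0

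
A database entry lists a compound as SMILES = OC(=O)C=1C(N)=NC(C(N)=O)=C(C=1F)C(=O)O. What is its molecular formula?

Walk through each heavy atom and fill implicit hydrogens from standard valence (C 4, N 3, O 2, S 2, halogen 1):
  atom 1: O, bond orders sum to 1 (valence 2) → 1 H
  atom 2: C, bond orders sum to 4 (valence 4) → 0 H
  atom 3: O, bond orders sum to 2 (valence 2) → 0 H
  atom 4: C, bond orders sum to 4 (valence 4) → 0 H
  atom 5: C, bond orders sum to 4 (valence 4) → 0 H
  atom 6: N, bond orders sum to 1 (valence 3) → 2 H
  atom 7: N, bond orders sum to 3 (valence 3) → 0 H
  atom 8: C, bond orders sum to 4 (valence 4) → 0 H
  atom 9: C, bond orders sum to 4 (valence 4) → 0 H
  atom 10: N, bond orders sum to 1 (valence 3) → 2 H
  atom 11: O, bond orders sum to 2 (valence 2) → 0 H
  atom 12: C, bond orders sum to 4 (valence 4) → 0 H
  atom 13: C, bond orders sum to 4 (valence 4) → 0 H
  atom 14: F (halogen, monovalent) → 0 H
  atom 15: C, bond orders sum to 4 (valence 4) → 0 H
  atom 16: O, bond orders sum to 2 (valence 2) → 0 H
  atom 17: O, bond orders sum to 1 (valence 2) → 1 H
Totals → C:8, H:6, F:1, N:3, O:5.
In Hill order: C8H6FN3O5.

C8H6FN3O5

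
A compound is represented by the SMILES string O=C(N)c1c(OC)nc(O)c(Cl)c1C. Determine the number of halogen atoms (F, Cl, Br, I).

Halogen atoms appear at heavy-atom position 12 (1×Cl).
Other groups present: 1 amide, 1 ether, 1 hydroxyl.
Halogen count: 1.

1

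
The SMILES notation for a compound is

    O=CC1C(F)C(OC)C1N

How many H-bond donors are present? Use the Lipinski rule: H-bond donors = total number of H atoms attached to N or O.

Donors: find every N or O and count the H atoms it carries.
  atom 1 (O): bond orders sum to 2 → 0 H
  atom 7 (O): bond orders sum to 2 → 0 H
  atom 10 (N): bond orders sum to 1 → 2 H
Lipinski HBD = 2.

2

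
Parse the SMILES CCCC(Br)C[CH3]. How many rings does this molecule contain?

0

In SMILES, each pair of matching ring-closure digits denotes one ring-closing bond; the number of such bonds equals the number of independent rings.
Ring-closure bonds here: 0.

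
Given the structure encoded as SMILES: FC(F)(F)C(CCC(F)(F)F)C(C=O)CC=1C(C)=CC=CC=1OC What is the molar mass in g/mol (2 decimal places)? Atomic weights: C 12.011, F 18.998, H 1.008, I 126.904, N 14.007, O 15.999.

356.31 g/mol

First, the molecular formula is C16H18F6O2 (counting implicit H from valence).
  C: 16 × 12.011 = 192.176
  F: 6 × 18.998 = 113.988
  H: 18 × 1.008 = 18.144
  O: 2 × 15.999 = 31.998
Sum: 16×12.011 + 6×18.998 + 18×1.008 + 2×15.999 = 356.306 → 356.31 g/mol.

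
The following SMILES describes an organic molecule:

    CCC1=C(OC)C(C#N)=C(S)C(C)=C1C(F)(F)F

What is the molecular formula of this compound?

Walk through each heavy atom and fill implicit hydrogens from standard valence (C 4, N 3, O 2, S 2, halogen 1):
  atom 1: C, bond orders sum to 1 (valence 4) → 3 H
  atom 2: C, bond orders sum to 2 (valence 4) → 2 H
  atom 3: C, bond orders sum to 4 (valence 4) → 0 H
  atom 4: C, bond orders sum to 4 (valence 4) → 0 H
  atom 5: O, bond orders sum to 2 (valence 2) → 0 H
  atom 6: C, bond orders sum to 1 (valence 4) → 3 H
  atom 7: C, bond orders sum to 4 (valence 4) → 0 H
  atom 8: C, bond orders sum to 4 (valence 4) → 0 H
  atom 9: N, bond orders sum to 3 (valence 3) → 0 H
  atom 10: C, bond orders sum to 4 (valence 4) → 0 H
  atom 11: S, bond orders sum to 1 (valence 2) → 1 H
  atom 12: C, bond orders sum to 4 (valence 4) → 0 H
  atom 13: C, bond orders sum to 1 (valence 4) → 3 H
  atom 14: C, bond orders sum to 4 (valence 4) → 0 H
  atom 15: C, bond orders sum to 4 (valence 4) → 0 H
  atom 16: F (halogen, monovalent) → 0 H
  atom 17: F (halogen, monovalent) → 0 H
  atom 18: F (halogen, monovalent) → 0 H
Totals → C:12, H:12, F:3, N:1, O:1, S:1.
In Hill order: C12H12F3NOS.

C12H12F3NOS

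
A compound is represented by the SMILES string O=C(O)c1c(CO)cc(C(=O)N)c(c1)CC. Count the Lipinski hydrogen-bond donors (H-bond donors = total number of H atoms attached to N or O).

4

Donors: find every N or O and count the H atoms it carries.
  atom 1 (O): bond orders sum to 2 → 0 H
  atom 3 (O): bond orders sum to 1 → 1 H
  atom 7 (O): bond orders sum to 1 → 1 H
  atom 11 (O): bond orders sum to 2 → 0 H
  atom 12 (N): bond orders sum to 1 → 2 H
Lipinski HBD = 4.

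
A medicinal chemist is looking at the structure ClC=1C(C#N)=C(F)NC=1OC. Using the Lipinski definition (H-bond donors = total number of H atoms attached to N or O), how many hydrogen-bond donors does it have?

1

Donors: find every N or O and count the H atoms it carries.
  atom 5 (N): bond orders sum to 3 → 0 H
  atom 8 (N): bond orders sum to 2 → 1 H
  atom 10 (O): bond orders sum to 2 → 0 H
Lipinski HBD = 1.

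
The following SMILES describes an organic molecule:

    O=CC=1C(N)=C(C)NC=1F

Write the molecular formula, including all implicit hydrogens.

C6H7FN2O

Walk through each heavy atom and fill implicit hydrogens from standard valence (C 4, N 3, O 2, S 2, halogen 1):
  atom 1: O, bond orders sum to 2 (valence 2) → 0 H
  atom 2: C, bond orders sum to 3 (valence 4) → 1 H
  atom 3: C, bond orders sum to 4 (valence 4) → 0 H
  atom 4: C, bond orders sum to 4 (valence 4) → 0 H
  atom 5: N, bond orders sum to 1 (valence 3) → 2 H
  atom 6: C, bond orders sum to 4 (valence 4) → 0 H
  atom 7: C, bond orders sum to 1 (valence 4) → 3 H
  atom 8: N, bond orders sum to 2 (valence 3) → 1 H
  atom 9: C, bond orders sum to 4 (valence 4) → 0 H
  atom 10: F (halogen, monovalent) → 0 H
Totals → C:6, H:7, F:1, N:2, O:1.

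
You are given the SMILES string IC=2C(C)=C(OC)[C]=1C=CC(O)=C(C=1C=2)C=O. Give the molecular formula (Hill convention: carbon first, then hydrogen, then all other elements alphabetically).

C13H11IO3

Walk through each heavy atom and fill implicit hydrogens from standard valence (C 4, N 3, O 2, S 2, halogen 1):
  atom 1: I (halogen, monovalent) → 0 H
  atom 2: C, bond orders sum to 4 (valence 4) → 0 H
  atom 3: C, bond orders sum to 4 (valence 4) → 0 H
  atom 4: C, bond orders sum to 1 (valence 4) → 3 H
  atom 5: C, bond orders sum to 4 (valence 4) → 0 H
  atom 6: O, bond orders sum to 2 (valence 2) → 0 H
  atom 7: C, bond orders sum to 1 (valence 4) → 3 H
  atom 8: C with explicit H count 0
  atom 9: C, bond orders sum to 3 (valence 4) → 1 H
  atom 10: C, bond orders sum to 3 (valence 4) → 1 H
  atom 11: C, bond orders sum to 4 (valence 4) → 0 H
  atom 12: O, bond orders sum to 1 (valence 2) → 1 H
  atom 13: C, bond orders sum to 4 (valence 4) → 0 H
  atom 14: C, bond orders sum to 4 (valence 4) → 0 H
  atom 15: C, bond orders sum to 3 (valence 4) → 1 H
  atom 16: C, bond orders sum to 3 (valence 4) → 1 H
  atom 17: O, bond orders sum to 2 (valence 2) → 0 H
Totals → C:13, H:11, I:1, O:3.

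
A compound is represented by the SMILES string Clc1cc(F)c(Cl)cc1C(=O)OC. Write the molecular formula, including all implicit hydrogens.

C8H5Cl2FO2

Walk through each heavy atom and fill implicit hydrogens from standard valence (C 4, N 3, O 2, S 2, halogen 1); for lowercase aromatic atoms, an aromatic c carries 1 H when it has two neighbours and 0 H with three, and aromatic n carries 0 H:
  atom 1: Cl (halogen, monovalent) → 0 H
  atom 2: aromatic c, 3 neighbours → 0 H
  atom 3: aromatic c, 2 neighbours → 1 H
  atom 4: aromatic c, 3 neighbours → 0 H
  atom 5: F (halogen, monovalent) → 0 H
  atom 6: aromatic c, 3 neighbours → 0 H
  atom 7: Cl (halogen, monovalent) → 0 H
  atom 8: aromatic c, 2 neighbours → 1 H
  atom 9: aromatic c, 3 neighbours → 0 H
  atom 10: C, bond orders sum to 4 (valence 4) → 0 H
  atom 11: O, bond orders sum to 2 (valence 2) → 0 H
  atom 12: O, bond orders sum to 2 (valence 2) → 0 H
  atom 13: C, bond orders sum to 1 (valence 4) → 3 H
Totals → C:8, H:5, Cl:2, F:1, O:2.
In Hill order: C8H5Cl2FO2.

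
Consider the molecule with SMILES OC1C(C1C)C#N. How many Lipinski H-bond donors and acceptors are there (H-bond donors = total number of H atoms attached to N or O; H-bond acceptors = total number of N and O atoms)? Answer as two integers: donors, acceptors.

Donors: find every N or O and count the H atoms it carries.
  atom 1 (O): bond orders sum to 1 → 1 H
  atom 7 (N): bond orders sum to 3 → 0 H
Lipinski HBD = 1.
Acceptors: N atoms = 1, O atoms = 1 → HBA = 2.

1, 2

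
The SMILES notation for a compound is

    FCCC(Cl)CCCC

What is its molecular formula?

Walk through each heavy atom and fill implicit hydrogens from standard valence (C 4, N 3, O 2, S 2, halogen 1):
  atom 1: F (halogen, monovalent) → 0 H
  atom 2: C, bond orders sum to 2 (valence 4) → 2 H
  atom 3: C, bond orders sum to 2 (valence 4) → 2 H
  atom 4: C, bond orders sum to 3 (valence 4) → 1 H
  atom 5: Cl (halogen, monovalent) → 0 H
  atom 6: C, bond orders sum to 2 (valence 4) → 2 H
  atom 7: C, bond orders sum to 2 (valence 4) → 2 H
  atom 8: C, bond orders sum to 2 (valence 4) → 2 H
  atom 9: C, bond orders sum to 1 (valence 4) → 3 H
Totals → C:7, H:14, Cl:1, F:1.

C7H14ClF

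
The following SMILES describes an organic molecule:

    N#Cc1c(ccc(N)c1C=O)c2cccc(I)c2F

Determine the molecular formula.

C14H8FIN2O

Walk through each heavy atom and fill implicit hydrogens from standard valence (C 4, N 3, O 2, S 2, halogen 1); for lowercase aromatic atoms, an aromatic c carries 1 H when it has two neighbours and 0 H with three, and aromatic n carries 0 H:
  atom 1: N, bond orders sum to 3 (valence 3) → 0 H
  atom 2: C, bond orders sum to 4 (valence 4) → 0 H
  atom 3: aromatic c, 3 neighbours → 0 H
  atom 4: aromatic c, 3 neighbours → 0 H
  atom 5: aromatic c, 2 neighbours → 1 H
  atom 6: aromatic c, 2 neighbours → 1 H
  atom 7: aromatic c, 3 neighbours → 0 H
  atom 8: N, bond orders sum to 1 (valence 3) → 2 H
  atom 9: aromatic c, 3 neighbours → 0 H
  atom 10: C, bond orders sum to 3 (valence 4) → 1 H
  atom 11: O, bond orders sum to 2 (valence 2) → 0 H
  atom 12: aromatic c, 3 neighbours → 0 H
  atom 13: aromatic c, 2 neighbours → 1 H
  atom 14: aromatic c, 2 neighbours → 1 H
  atom 15: aromatic c, 2 neighbours → 1 H
  atom 16: aromatic c, 3 neighbours → 0 H
  atom 17: I (halogen, monovalent) → 0 H
  atom 18: aromatic c, 3 neighbours → 0 H
  atom 19: F (halogen, monovalent) → 0 H
Totals → C:14, H:8, F:1, I:1, N:2, O:1.
In Hill order: C14H8FIN2O.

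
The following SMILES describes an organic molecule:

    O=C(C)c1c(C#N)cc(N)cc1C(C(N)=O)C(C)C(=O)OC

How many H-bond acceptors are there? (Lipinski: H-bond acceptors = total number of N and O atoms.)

N atoms: 3; O atoms: 4.
Lipinski HBA = 3 + 4 = 7.

7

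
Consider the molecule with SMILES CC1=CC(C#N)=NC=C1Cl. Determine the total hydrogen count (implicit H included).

Walk through each heavy atom and fill implicit hydrogens from standard valence (C 4, N 3, O 2, S 2, halogen 1):
  atom 1: C, bond orders sum to 1 (valence 4) → 3 H
  atom 2: C, bond orders sum to 4 (valence 4) → 0 H
  atom 3: C, bond orders sum to 3 (valence 4) → 1 H
  atom 4: C, bond orders sum to 4 (valence 4) → 0 H
  atom 5: C, bond orders sum to 4 (valence 4) → 0 H
  atom 6: N, bond orders sum to 3 (valence 3) → 0 H
  atom 7: N, bond orders sum to 3 (valence 3) → 0 H
  atom 8: C, bond orders sum to 3 (valence 4) → 1 H
  atom 9: C, bond orders sum to 4 (valence 4) → 0 H
  atom 10: Cl (halogen, monovalent) → 0 H
Total hydrogens: 5.

5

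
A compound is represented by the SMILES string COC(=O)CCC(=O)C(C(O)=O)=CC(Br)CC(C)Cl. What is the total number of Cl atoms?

1

Scan the SMILES for Cl atoms (remember two-letter symbols like Cl and Br are single atoms).
Chlorine count: 1.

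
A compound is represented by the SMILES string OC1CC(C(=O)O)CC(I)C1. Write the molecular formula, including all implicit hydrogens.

C7H11IO3

Walk through each heavy atom and fill implicit hydrogens from standard valence (C 4, N 3, O 2, S 2, halogen 1):
  atom 1: O, bond orders sum to 1 (valence 2) → 1 H
  atom 2: C, bond orders sum to 3 (valence 4) → 1 H
  atom 3: C, bond orders sum to 2 (valence 4) → 2 H
  atom 4: C, bond orders sum to 3 (valence 4) → 1 H
  atom 5: C, bond orders sum to 4 (valence 4) → 0 H
  atom 6: O, bond orders sum to 2 (valence 2) → 0 H
  atom 7: O, bond orders sum to 1 (valence 2) → 1 H
  atom 8: C, bond orders sum to 2 (valence 4) → 2 H
  atom 9: C, bond orders sum to 3 (valence 4) → 1 H
  atom 10: I (halogen, monovalent) → 0 H
  atom 11: C, bond orders sum to 2 (valence 4) → 2 H
Totals → C:7, H:11, I:1, O:3.
In Hill order: C7H11IO3.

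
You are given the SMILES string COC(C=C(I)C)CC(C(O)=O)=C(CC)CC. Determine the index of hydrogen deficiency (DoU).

Degree of unsaturation = (number of rings) + (number of π bonds).
Ring closures in the SMILES: 0.
π bonds: 3 double bonds (each 1 DoU) → 3 DoU from unsaturation.
Total DoU = 0 + 3 = 3.

3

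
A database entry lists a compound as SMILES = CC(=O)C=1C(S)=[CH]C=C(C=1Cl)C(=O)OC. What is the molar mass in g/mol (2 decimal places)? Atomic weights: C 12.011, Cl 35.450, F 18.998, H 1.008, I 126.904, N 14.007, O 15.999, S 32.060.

First, the molecular formula is C10H9ClO3S (counting implicit H from valence).
  C: 10 × 12.011 = 120.110
  Cl: 1 × 35.450 = 35.450
  H: 9 × 1.008 = 9.072
  O: 3 × 15.999 = 47.997
  S: 1 × 32.060 = 32.060
Sum: 10×12.011 + 1×35.450 + 9×1.008 + 3×15.999 + 1×32.060 = 244.689 → 244.69 g/mol.

244.69 g/mol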